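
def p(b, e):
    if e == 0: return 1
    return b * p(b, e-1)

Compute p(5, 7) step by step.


p(5, 7)
= 5 * p(5, 6)
= 5 * 5 * p(5, 5)
= 5 * 5 * 5 * p(5, 4)
= 5 * 5 * 5 * 5 * p(5, 3)
= 5 * 5 * 5 * 5 * 5 * p(5, 2)
= 5 * 5 * 5 * 5 * 5 * 5 * p(5, 1)
= 5 * 5 * 5 * 5 * 5 * 5 * 5 * p(5, 0)
= 5 * 5 * 5 * 5 * 5 * 5 * 5 * 1
= 78125

78125


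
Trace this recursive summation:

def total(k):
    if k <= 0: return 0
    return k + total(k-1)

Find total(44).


total(44)
= 44 + 43 + 42 + 41 + 40 + 39 + 38 + 37 + 36 + 35 + 34 + 33 + 32 + 31 + 30 + 29 + 28 + 27 + 26 + 25 + 24 + 23 + 22 + 21 + 20 + 19 + 18 + 17 + 16 + 15 + 14 + 13 + 12 + 11 + 10 + 9 + 8 + 7 + 6 + 5 + 4 + 3 + 2 + 1 + total(0)
= 44 + 43 + 42 + 41 + 40 + 39 + 38 + 37 + 36 + 35 + 34 + 33 + 32 + 31 + 30 + 29 + 28 + 27 + 26 + 25 + 24 + 23 + 22 + 21 + 20 + 19 + 18 + 17 + 16 + 15 + 14 + 13 + 12 + 11 + 10 + 9 + 8 + 7 + 6 + 5 + 4 + 3 + 2 + 1 + 0
= 990

990


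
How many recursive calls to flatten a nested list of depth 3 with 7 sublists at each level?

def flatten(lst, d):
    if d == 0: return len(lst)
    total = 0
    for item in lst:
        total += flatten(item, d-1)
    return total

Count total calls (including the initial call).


At depth 0 (root): 1 call
At depth 1: each of 1 parents calls flatten on 7 children = 7 calls
At depth 2: each of 7 parents calls flatten on 7 children = 49 calls
At depth 3: each of 49 parents calls flatten on 7 children = 343 calls
Total: 1 + 7 + 49 + 343 = 400

400


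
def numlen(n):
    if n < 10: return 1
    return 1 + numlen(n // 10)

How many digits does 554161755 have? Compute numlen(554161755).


numlen(554161755) = 1 + numlen(55416175)
numlen(55416175) = 1 + numlen(5541617)
numlen(5541617) = 1 + numlen(554161)
numlen(554161) = 1 + numlen(55416)
numlen(55416) = 1 + numlen(5541)
numlen(5541) = 1 + numlen(554)
numlen(554) = 1 + numlen(55)
numlen(55) = 1 + numlen(5)
numlen(5) = 1  (base case: 5 < 10)
Unwinding: 1 + 1 + 1 + 1 + 1 + 1 + 1 + 1 + 1 = 9

9


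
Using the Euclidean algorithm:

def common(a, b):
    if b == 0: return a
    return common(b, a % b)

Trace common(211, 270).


common(211, 270) = common(270, 211)
common(270, 211) = common(211, 59)
common(211, 59) = common(59, 34)
common(59, 34) = common(34, 25)
common(34, 25) = common(25, 9)
common(25, 9) = common(9, 7)
common(9, 7) = common(7, 2)
common(7, 2) = common(2, 1)
common(2, 1) = common(1, 0)
common(1, 0) = 1  (base case)

1


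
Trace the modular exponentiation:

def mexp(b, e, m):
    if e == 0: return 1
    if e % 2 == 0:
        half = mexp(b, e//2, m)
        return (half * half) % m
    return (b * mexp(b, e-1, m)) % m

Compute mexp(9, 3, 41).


mexp(9, 3, 41): e is odd, compute mexp(9, 2, 41)
  mexp(9, 2, 41): e is even, compute mexp(9, 1, 41)
    mexp(9, 1, 41): e is odd, compute mexp(9, 0, 41)
      mexp(9, 0, 41) = 1
    (9 * 1) % 41 = 9
  half=9, (9*9) % 41 = 40
(9 * 40) % 41 = 32

32


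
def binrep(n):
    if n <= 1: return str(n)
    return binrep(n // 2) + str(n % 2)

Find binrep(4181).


binrep(4181) = binrep(2090) + '1'
binrep(2090) = binrep(1045) + '0'
binrep(1045) = binrep(522) + '1'
binrep(522) = binrep(261) + '0'
binrep(261) = binrep(130) + '1'
binrep(130) = binrep(65) + '0'
binrep(65) = binrep(32) + '1'
binrep(32) = binrep(16) + '0'
binrep(16) = binrep(8) + '0'
binrep(8) = binrep(4) + '0'
binrep(4) = binrep(2) + '0'
binrep(2) = binrep(1) + '0'
binrep(1) = '1'  (base case)
Concatenating: '1' + '0' + '0' + '0' + '0' + '0' + '1' + '0' + '1' + '0' + '1' + '0' + '1' = '1000001010101'

1000001010101


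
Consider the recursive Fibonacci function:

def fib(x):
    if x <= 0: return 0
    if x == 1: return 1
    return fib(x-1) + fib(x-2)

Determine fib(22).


Computing fib(22) bottom-up:
fib(0) = 0
fib(1) = 1
fib(2) = fib(1) + fib(0) = 1 + 0 = 1
fib(3) = fib(2) + fib(1) = 1 + 1 = 2
fib(4) = fib(3) + fib(2) = 2 + 1 = 3
fib(5) = fib(4) + fib(3) = 3 + 2 = 5
fib(6) = fib(5) + fib(4) = 5 + 3 = 8
fib(7) = fib(6) + fib(5) = 8 + 5 = 13
fib(8) = fib(7) + fib(6) = 13 + 8 = 21
fib(9) = fib(8) + fib(7) = 21 + 13 = 34
fib(10) = fib(9) + fib(8) = 34 + 21 = 55
fib(11) = fib(10) + fib(9) = 55 + 34 = 89
fib(12) = fib(11) + fib(10) = 89 + 55 = 144
fib(13) = fib(12) + fib(11) = 144 + 89 = 233
fib(14) = fib(13) + fib(12) = 233 + 144 = 377
fib(15) = fib(14) + fib(13) = 377 + 233 = 610
fib(16) = fib(15) + fib(14) = 610 + 377 = 987
fib(17) = fib(16) + fib(15) = 987 + 610 = 1597
fib(18) = fib(17) + fib(16) = 1597 + 987 = 2584
fib(19) = fib(18) + fib(17) = 2584 + 1597 = 4181
fib(20) = fib(19) + fib(18) = 4181 + 2584 = 6765
fib(21) = fib(20) + fib(19) = 6765 + 4181 = 10946
fib(22) = fib(21) + fib(20) = 10946 + 6765 = 17711

17711


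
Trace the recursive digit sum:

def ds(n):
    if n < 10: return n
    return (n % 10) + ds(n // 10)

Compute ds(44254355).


ds(44254355) = 5 + ds(4425435)
ds(4425435) = 5 + ds(442543)
ds(442543) = 3 + ds(44254)
ds(44254) = 4 + ds(4425)
ds(4425) = 5 + ds(442)
ds(442) = 2 + ds(44)
ds(44) = 4 + ds(4)
ds(4) = 4  (base case)
Total: 5 + 5 + 3 + 4 + 5 + 2 + 4 + 4 = 32

32


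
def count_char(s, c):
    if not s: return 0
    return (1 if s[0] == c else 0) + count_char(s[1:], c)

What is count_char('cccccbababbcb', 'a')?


s[0]='c' != 'a' -> 0
s[0]='c' != 'a' -> 0
s[0]='c' != 'a' -> 0
s[0]='c' != 'a' -> 0
s[0]='c' != 'a' -> 0
s[0]='b' != 'a' -> 0
s[0]='a' == 'a' -> 1
s[0]='b' != 'a' -> 0
s[0]='a' == 'a' -> 1
s[0]='b' != 'a' -> 0
s[0]='b' != 'a' -> 0
s[0]='c' != 'a' -> 0
s[0]='b' != 'a' -> 0
Sum: 0 + 0 + 0 + 0 + 0 + 0 + 1 + 0 + 1 + 0 + 0 + 0 + 0 = 2

2


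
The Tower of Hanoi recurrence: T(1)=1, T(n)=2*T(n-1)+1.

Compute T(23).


T(23) = 2 * T(22) + 1
T(22) = 2 * T(21) + 1
T(21) = 2 * T(20) + 1
T(20) = 2 * T(19) + 1
T(19) = 2 * T(18) + 1
T(18) = 2 * T(17) + 1
T(17) = 2 * T(16) + 1
T(16) = 2 * T(15) + 1
T(15) = 2 * T(14) + 1
T(14) = 2 * T(13) + 1
T(13) = 2 * T(12) + 1
T(12) = 2 * T(11) + 1
T(11) = 2 * T(10) + 1
T(10) = 2 * T(9) + 1
T(9) = 2 * T(8) + 1
T(8) = 2 * T(7) + 1
T(7) = 2 * T(6) + 1
T(6) = 2 * T(5) + 1
T(5) = 2 * T(4) + 1
T(4) = 2 * T(3) + 1
T(3) = 2 * T(2) + 1
T(2) = 2 * T(1) + 1
T(1) = 1  (base case)
T(2) = 2 * 1 + 1 = 3
T(3) = 2 * 3 + 1 = 7
T(4) = 2 * 7 + 1 = 15
T(5) = 2 * 15 + 1 = 31
T(6) = 2 * 31 + 1 = 63
T(7) = 2 * 63 + 1 = 127
T(8) = 2 * 127 + 1 = 255
T(9) = 2 * 255 + 1 = 511
T(10) = 2 * 511 + 1 = 1023
T(11) = 2 * 1023 + 1 = 2047
T(12) = 2 * 2047 + 1 = 4095
T(13) = 2 * 4095 + 1 = 8191
T(14) = 2 * 8191 + 1 = 16383
T(15) = 2 * 16383 + 1 = 32767
T(16) = 2 * 32767 + 1 = 65535
T(17) = 2 * 65535 + 1 = 131071
T(18) = 2 * 131071 + 1 = 262143
T(19) = 2 * 262143 + 1 = 524287
T(20) = 2 * 524287 + 1 = 1048575
T(21) = 2 * 1048575 + 1 = 2097151
T(22) = 2 * 2097151 + 1 = 4194303
T(23) = 2 * 4194303 + 1 = 8388607

8388607


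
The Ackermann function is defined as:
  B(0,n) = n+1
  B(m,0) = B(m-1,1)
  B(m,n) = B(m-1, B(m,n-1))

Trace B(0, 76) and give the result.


B(0, 76) = 77
Result: B(0, 76) = 77

77


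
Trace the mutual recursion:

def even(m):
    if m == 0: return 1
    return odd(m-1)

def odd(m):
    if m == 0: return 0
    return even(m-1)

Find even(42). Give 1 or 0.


even(42) = odd(41)
odd(41) = even(40)
even(40) = odd(39)
odd(39) = even(38)
even(38) = odd(37)
odd(37) = even(36)
even(36) = odd(35)
odd(35) = even(34)
even(34) = odd(33)
odd(33) = even(32)
even(32) = odd(31)
odd(31) = even(30)
even(30) = odd(29)
odd(29) = even(28)
even(28) = odd(27)
odd(27) = even(26)
even(26) = odd(25)
odd(25) = even(24)
even(24) = odd(23)
odd(23) = even(22)
even(22) = odd(21)
odd(21) = even(20)
even(20) = odd(19)
odd(19) = even(18)
even(18) = odd(17)
odd(17) = even(16)
even(16) = odd(15)
odd(15) = even(14)
even(14) = odd(13)
odd(13) = even(12)
even(12) = odd(11)
odd(11) = even(10)
even(10) = odd(9)
odd(9) = even(8)
even(8) = odd(7)
odd(7) = even(6)
even(6) = odd(5)
odd(5) = even(4)
even(4) = odd(3)
odd(3) = even(2)
even(2) = odd(1)
odd(1) = even(0)
even(0) = 1  (base case)
Result: 1

1


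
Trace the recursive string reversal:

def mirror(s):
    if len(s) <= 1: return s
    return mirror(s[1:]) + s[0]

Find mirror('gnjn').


mirror('gnjn') = mirror('njn') + 'g'
mirror('njn') = mirror('jn') + 'n'
mirror('jn') = mirror('n') + 'j'
mirror('n') = 'n'  (base case)
Concatenating: 'n' + 'j' + 'n' + 'g' = 'njng'

njng


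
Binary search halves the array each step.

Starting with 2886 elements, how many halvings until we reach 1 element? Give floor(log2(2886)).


2886 / 2 = 1443
1443 / 2 = 721
721 / 2 = 360
360 / 2 = 180
180 / 2 = 90
90 / 2 = 45
45 / 2 = 22
22 / 2 = 11
11 / 2 = 5
5 / 2 = 2
2 / 2 = 1
Reached 1 after 11 halvings

11


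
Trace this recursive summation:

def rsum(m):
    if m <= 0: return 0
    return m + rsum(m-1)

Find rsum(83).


rsum(83)
= 83 + 82 + 81 + 80 + 79 + 78 + 77 + 76 + 75 + 74 + 73 + 72 + 71 + 70 + 69 + 68 + 67 + 66 + 65 + 64 + 63 + 62 + 61 + 60 + 59 + 58 + 57 + 56 + 55 + 54 + 53 + 52 + 51 + 50 + 49 + 48 + 47 + 46 + 45 + 44 + 43 + 42 + 41 + 40 + 39 + 38 + 37 + 36 + 35 + 34 + 33 + 32 + 31 + 30 + 29 + 28 + 27 + 26 + 25 + 24 + 23 + 22 + 21 + 20 + 19 + 18 + 17 + 16 + 15 + 14 + 13 + 12 + 11 + 10 + 9 + 8 + 7 + 6 + 5 + 4 + 3 + 2 + 1 + rsum(0)
= 83 + 82 + 81 + 80 + 79 + 78 + 77 + 76 + 75 + 74 + 73 + 72 + 71 + 70 + 69 + 68 + 67 + 66 + 65 + 64 + 63 + 62 + 61 + 60 + 59 + 58 + 57 + 56 + 55 + 54 + 53 + 52 + 51 + 50 + 49 + 48 + 47 + 46 + 45 + 44 + 43 + 42 + 41 + 40 + 39 + 38 + 37 + 36 + 35 + 34 + 33 + 32 + 31 + 30 + 29 + 28 + 27 + 26 + 25 + 24 + 23 + 22 + 21 + 20 + 19 + 18 + 17 + 16 + 15 + 14 + 13 + 12 + 11 + 10 + 9 + 8 + 7 + 6 + 5 + 4 + 3 + 2 + 1 + 0
= 3486

3486


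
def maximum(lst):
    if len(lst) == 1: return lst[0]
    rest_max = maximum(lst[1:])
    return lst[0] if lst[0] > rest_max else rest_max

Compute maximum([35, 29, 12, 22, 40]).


maximum([35, 29, 12, 22, 40]): compare 35 with maximum([29, 12, 22, 40])
maximum([29, 12, 22, 40]): compare 29 with maximum([12, 22, 40])
maximum([12, 22, 40]): compare 12 with maximum([22, 40])
maximum([22, 40]): compare 22 with maximum([40])
maximum([40]) = 40  (base case)
Compare 22 with 40 -> 40
Compare 12 with 40 -> 40
Compare 29 with 40 -> 40
Compare 35 with 40 -> 40

40


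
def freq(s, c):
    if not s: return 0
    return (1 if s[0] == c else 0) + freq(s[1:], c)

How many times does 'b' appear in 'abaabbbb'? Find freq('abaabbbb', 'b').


s[0]='a' != 'b' -> 0
s[0]='b' == 'b' -> 1
s[0]='a' != 'b' -> 0
s[0]='a' != 'b' -> 0
s[0]='b' == 'b' -> 1
s[0]='b' == 'b' -> 1
s[0]='b' == 'b' -> 1
s[0]='b' == 'b' -> 1
Sum: 0 + 1 + 0 + 0 + 1 + 1 + 1 + 1 = 5

5


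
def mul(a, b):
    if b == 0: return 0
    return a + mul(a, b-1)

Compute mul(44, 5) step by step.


mul(44, 5) = 44 + mul(44, 4)
mul(44, 4) = 44 + mul(44, 3)
mul(44, 3) = 44 + mul(44, 2)
mul(44, 2) = 44 + mul(44, 1)
mul(44, 1) = 44 + mul(44, 0)
mul(44, 0) = 0  (base case)
Total: 44 + 44 + 44 + 44 + 44 + 0 = 220

220


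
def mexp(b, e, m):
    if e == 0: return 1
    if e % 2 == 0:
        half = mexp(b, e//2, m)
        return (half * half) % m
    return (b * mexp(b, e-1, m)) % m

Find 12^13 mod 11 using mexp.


mexp(12, 13, 11): e is odd, compute mexp(12, 12, 11)
  mexp(12, 12, 11): e is even, compute mexp(12, 6, 11)
    mexp(12, 6, 11): e is even, compute mexp(12, 3, 11)
      mexp(12, 3, 11): e is odd, compute mexp(12, 2, 11)
        mexp(12, 2, 11): e is even, compute mexp(12, 1, 11)
          mexp(12, 1, 11): e is odd, compute mexp(12, 0, 11)
          mexp(12, 0, 11) = 1
          (12 * 1) % 11 = 1
        half=1, (1*1) % 11 = 1
      (12 * 1) % 11 = 1
    half=1, (1*1) % 11 = 1
  half=1, (1*1) % 11 = 1
(12 * 1) % 11 = 1

1


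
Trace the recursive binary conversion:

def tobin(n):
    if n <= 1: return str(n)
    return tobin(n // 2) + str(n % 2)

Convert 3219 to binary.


tobin(3219) = tobin(1609) + '1'
tobin(1609) = tobin(804) + '1'
tobin(804) = tobin(402) + '0'
tobin(402) = tobin(201) + '0'
tobin(201) = tobin(100) + '1'
tobin(100) = tobin(50) + '0'
tobin(50) = tobin(25) + '0'
tobin(25) = tobin(12) + '1'
tobin(12) = tobin(6) + '0'
tobin(6) = tobin(3) + '0'
tobin(3) = tobin(1) + '1'
tobin(1) = '1'  (base case)
Concatenating: '1' + '1' + '0' + '0' + '1' + '0' + '0' + '1' + '0' + '0' + '1' + '1' = '110010010011'

110010010011


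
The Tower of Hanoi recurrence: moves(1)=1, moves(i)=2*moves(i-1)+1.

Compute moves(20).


moves(20) = 2 * moves(19) + 1
moves(19) = 2 * moves(18) + 1
moves(18) = 2 * moves(17) + 1
moves(17) = 2 * moves(16) + 1
moves(16) = 2 * moves(15) + 1
moves(15) = 2 * moves(14) + 1
moves(14) = 2 * moves(13) + 1
moves(13) = 2 * moves(12) + 1
moves(12) = 2 * moves(11) + 1
moves(11) = 2 * moves(10) + 1
moves(10) = 2 * moves(9) + 1
moves(9) = 2 * moves(8) + 1
moves(8) = 2 * moves(7) + 1
moves(7) = 2 * moves(6) + 1
moves(6) = 2 * moves(5) + 1
moves(5) = 2 * moves(4) + 1
moves(4) = 2 * moves(3) + 1
moves(3) = 2 * moves(2) + 1
moves(2) = 2 * moves(1) + 1
moves(1) = 1  (base case)
moves(2) = 2 * 1 + 1 = 3
moves(3) = 2 * 3 + 1 = 7
moves(4) = 2 * 7 + 1 = 15
moves(5) = 2 * 15 + 1 = 31
moves(6) = 2 * 31 + 1 = 63
moves(7) = 2 * 63 + 1 = 127
moves(8) = 2 * 127 + 1 = 255
moves(9) = 2 * 255 + 1 = 511
moves(10) = 2 * 511 + 1 = 1023
moves(11) = 2 * 1023 + 1 = 2047
moves(12) = 2 * 2047 + 1 = 4095
moves(13) = 2 * 4095 + 1 = 8191
moves(14) = 2 * 8191 + 1 = 16383
moves(15) = 2 * 16383 + 1 = 32767
moves(16) = 2 * 32767 + 1 = 65535
moves(17) = 2 * 65535 + 1 = 131071
moves(18) = 2 * 131071 + 1 = 262143
moves(19) = 2 * 262143 + 1 = 524287
moves(20) = 2 * 524287 + 1 = 1048575

1048575


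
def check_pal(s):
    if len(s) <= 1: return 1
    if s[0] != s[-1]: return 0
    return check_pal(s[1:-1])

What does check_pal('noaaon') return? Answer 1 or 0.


check_pal('noaaon'): s[0]='n' == s[-1]='n' -> check check_pal('oaao')
check_pal('oaao'): s[0]='o' == s[-1]='o' -> check check_pal('aa')
check_pal('aa'): s[0]='a' == s[-1]='a' -> check check_pal('')
check_pal(''): len <= 1 -> return 1  (base case)
Result: 1 (palindrome)

1


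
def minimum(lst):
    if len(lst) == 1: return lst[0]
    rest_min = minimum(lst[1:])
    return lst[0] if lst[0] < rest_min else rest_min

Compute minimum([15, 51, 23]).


minimum([15, 51, 23]): compare 15 with minimum([51, 23])
minimum([51, 23]): compare 51 with minimum([23])
minimum([23]) = 23  (base case)
Compare 51 with 23 -> 23
Compare 15 with 23 -> 15

15


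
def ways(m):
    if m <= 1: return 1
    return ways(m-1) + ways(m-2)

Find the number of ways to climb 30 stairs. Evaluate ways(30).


Building up from base cases:
ways(0) = 1
ways(1) = 1
ways(2) = ways(1) + ways(0) = 1 + 1 = 2
ways(3) = ways(2) + ways(1) = 2 + 1 = 3
ways(4) = ways(3) + ways(2) = 3 + 2 = 5
ways(5) = ways(4) + ways(3) = 5 + 3 = 8
ways(6) = ways(5) + ways(4) = 8 + 5 = 13
ways(7) = ways(6) + ways(5) = 13 + 8 = 21
ways(8) = ways(7) + ways(6) = 21 + 13 = 34
ways(9) = ways(8) + ways(7) = 34 + 21 = 55
ways(10) = ways(9) + ways(8) = 55 + 34 = 89
ways(11) = ways(10) + ways(9) = 89 + 55 = 144
ways(12) = ways(11) + ways(10) = 144 + 89 = 233
ways(13) = ways(12) + ways(11) = 233 + 144 = 377
ways(14) = ways(13) + ways(12) = 377 + 233 = 610
ways(15) = ways(14) + ways(13) = 610 + 377 = 987
ways(16) = ways(15) + ways(14) = 987 + 610 = 1597
ways(17) = ways(16) + ways(15) = 1597 + 987 = 2584
ways(18) = ways(17) + ways(16) = 2584 + 1597 = 4181
ways(19) = ways(18) + ways(17) = 4181 + 2584 = 6765
ways(20) = ways(19) + ways(18) = 6765 + 4181 = 10946
ways(21) = ways(20) + ways(19) = 10946 + 6765 = 17711
ways(22) = ways(21) + ways(20) = 17711 + 10946 = 28657
ways(23) = ways(22) + ways(21) = 28657 + 17711 = 46368
ways(24) = ways(23) + ways(22) = 46368 + 28657 = 75025
ways(25) = ways(24) + ways(23) = 75025 + 46368 = 121393
ways(26) = ways(25) + ways(24) = 121393 + 75025 = 196418
ways(27) = ways(26) + ways(25) = 196418 + 121393 = 317811
ways(28) = ways(27) + ways(26) = 317811 + 196418 = 514229
ways(29) = ways(28) + ways(27) = 514229 + 317811 = 832040
ways(30) = ways(29) + ways(28) = 832040 + 514229 = 1346269

1346269


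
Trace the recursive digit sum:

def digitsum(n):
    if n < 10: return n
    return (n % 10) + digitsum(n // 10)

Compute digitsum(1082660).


digitsum(1082660) = 0 + digitsum(108266)
digitsum(108266) = 6 + digitsum(10826)
digitsum(10826) = 6 + digitsum(1082)
digitsum(1082) = 2 + digitsum(108)
digitsum(108) = 8 + digitsum(10)
digitsum(10) = 0 + digitsum(1)
digitsum(1) = 1  (base case)
Total: 0 + 6 + 6 + 2 + 8 + 0 + 1 = 23

23


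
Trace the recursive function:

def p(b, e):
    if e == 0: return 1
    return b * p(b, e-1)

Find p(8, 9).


p(8, 9)
= 8 * p(8, 8)
= 8 * 8 * p(8, 7)
= 8 * 8 * 8 * p(8, 6)
= 8 * 8 * 8 * 8 * p(8, 5)
= 8 * 8 * 8 * 8 * 8 * p(8, 4)
= 8 * 8 * 8 * 8 * 8 * 8 * p(8, 3)
= 8 * 8 * 8 * 8 * 8 * 8 * 8 * p(8, 2)
= 8 * 8 * 8 * 8 * 8 * 8 * 8 * 8 * p(8, 1)
= 8 * 8 * 8 * 8 * 8 * 8 * 8 * 8 * 8 * p(8, 0)
= 8 * 8 * 8 * 8 * 8 * 8 * 8 * 8 * 8 * 1
= 134217728

134217728


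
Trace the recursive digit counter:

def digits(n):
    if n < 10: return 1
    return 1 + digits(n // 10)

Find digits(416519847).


digits(416519847) = 1 + digits(41651984)
digits(41651984) = 1 + digits(4165198)
digits(4165198) = 1 + digits(416519)
digits(416519) = 1 + digits(41651)
digits(41651) = 1 + digits(4165)
digits(4165) = 1 + digits(416)
digits(416) = 1 + digits(41)
digits(41) = 1 + digits(4)
digits(4) = 1  (base case: 4 < 10)
Unwinding: 1 + 1 + 1 + 1 + 1 + 1 + 1 + 1 + 1 = 9

9


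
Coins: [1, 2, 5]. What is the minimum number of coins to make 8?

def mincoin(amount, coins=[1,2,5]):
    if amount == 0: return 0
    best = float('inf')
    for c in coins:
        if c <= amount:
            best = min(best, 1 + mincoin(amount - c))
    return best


Building up with DP:
mincoin(0) = 0
mincoin(1) = min(1+mincoin(0)=1+0=1) = 1
mincoin(2) = min(1+mincoin(1)=1+1=2, 1+mincoin(0)=1+0=1) = 1
mincoin(3) = min(1+mincoin(2)=1+1=2, 1+mincoin(1)=1+1=2) = 2
mincoin(4) = min(1+mincoin(3)=1+2=3, 1+mincoin(2)=1+1=2) = 2
mincoin(5) = min(1+mincoin(4)=1+2=3, 1+mincoin(3)=1+2=3, 1+mincoin(0)=1+0=1) = 1
mincoin(6) = min(1+mincoin(5)=1+1=2, 1+mincoin(4)=1+2=3, 1+mincoin(1)=1+1=2) = 2
mincoin(7) = min(1+mincoin(6)=1+2=3, 1+mincoin(5)=1+1=2, 1+mincoin(2)=1+1=2) = 2
mincoin(8) = min(1+mincoin(7)=1+2=3, 1+mincoin(6)=1+2=3, 1+mincoin(3)=1+2=3) = 3

3


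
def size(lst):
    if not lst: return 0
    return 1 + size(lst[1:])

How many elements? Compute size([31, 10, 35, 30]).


size([31, 10, 35, 30]) = 1 + size([10, 35, 30])
size([10, 35, 30]) = 1 + size([35, 30])
size([35, 30]) = 1 + size([30])
size([30]) = 1 + size([])
size([]) = 0  (base case)
Unwinding: 1 + 1 + 1 + 1 + 0 = 4

4


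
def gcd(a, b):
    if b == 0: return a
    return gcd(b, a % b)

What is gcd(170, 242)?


gcd(170, 242) = gcd(242, 170)
gcd(242, 170) = gcd(170, 72)
gcd(170, 72) = gcd(72, 26)
gcd(72, 26) = gcd(26, 20)
gcd(26, 20) = gcd(20, 6)
gcd(20, 6) = gcd(6, 2)
gcd(6, 2) = gcd(2, 0)
gcd(2, 0) = 2  (base case)

2


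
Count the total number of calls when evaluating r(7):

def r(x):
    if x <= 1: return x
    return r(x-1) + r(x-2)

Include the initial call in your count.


Let C(n) = total calls for r(n)
C(0) = 1, C(1) = 1
C(2) = 1 + C(1) + C(0) = 1 + 1 + 1 = 3
C(3) = 1 + C(2) + C(1) = 1 + 3 + 1 = 5
C(4) = 1 + C(3) + C(2) = 1 + 5 + 3 = 9
C(5) = 1 + C(4) + C(3) = 1 + 9 + 5 = 15
C(6) = 1 + C(5) + C(4) = 1 + 15 + 9 = 25
C(7) = 1 + C(6) + C(5) = 1 + 25 + 15 = 41

41


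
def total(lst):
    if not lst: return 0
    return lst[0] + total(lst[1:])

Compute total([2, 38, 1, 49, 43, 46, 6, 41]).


total([2, 38, 1, 49, 43, 46, 6, 41]) = 2 + total([38, 1, 49, 43, 46, 6, 41])
total([38, 1, 49, 43, 46, 6, 41]) = 38 + total([1, 49, 43, 46, 6, 41])
total([1, 49, 43, 46, 6, 41]) = 1 + total([49, 43, 46, 6, 41])
total([49, 43, 46, 6, 41]) = 49 + total([43, 46, 6, 41])
total([43, 46, 6, 41]) = 43 + total([46, 6, 41])
total([46, 6, 41]) = 46 + total([6, 41])
total([6, 41]) = 6 + total([41])
total([41]) = 41 + total([])
total([]) = 0  (base case)
Total: 2 + 38 + 1 + 49 + 43 + 46 + 6 + 41 + 0 = 226

226


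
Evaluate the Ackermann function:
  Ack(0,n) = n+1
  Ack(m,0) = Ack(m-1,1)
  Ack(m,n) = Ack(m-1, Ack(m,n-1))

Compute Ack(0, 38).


Ack(0, 38) = 39
Result: Ack(0, 38) = 39

39


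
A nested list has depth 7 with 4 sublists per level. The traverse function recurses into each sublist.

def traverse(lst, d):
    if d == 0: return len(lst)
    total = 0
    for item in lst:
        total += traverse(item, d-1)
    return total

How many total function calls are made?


At depth 0 (root): 1 call
At depth 1: each of 1 parents calls traverse on 4 children = 4 calls
At depth 2: each of 4 parents calls traverse on 4 children = 16 calls
At depth 3: each of 16 parents calls traverse on 4 children = 64 calls
At depth 4: each of 64 parents calls traverse on 4 children = 256 calls
At depth 5: each of 256 parents calls traverse on 4 children = 1024 calls
At depth 6: each of 1024 parents calls traverse on 4 children = 4096 calls
At depth 7: each of 4096 parents calls traverse on 4 children = 16384 calls
Total: 1 + 4 + 16 + 64 + 256 + 1024 + 4096 + 16384 = 21845

21845


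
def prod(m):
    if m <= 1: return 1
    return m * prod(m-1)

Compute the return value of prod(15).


prod(15)
= 15 * prod(14)
= 15 * 14 * prod(13)
= 15 * 14 * 13 * prod(12)
= 15 * 14 * 13 * 12 * prod(11)
= 15 * 14 * 13 * 12 * 11 * prod(10)
= 15 * 14 * 13 * 12 * 11 * 10 * prod(9)
= 15 * 14 * 13 * 12 * 11 * 10 * 9 * prod(8)
= 15 * 14 * 13 * 12 * 11 * 10 * 9 * 8 * prod(7)
= 15 * 14 * 13 * 12 * 11 * 10 * 9 * 8 * 7 * prod(6)
= 15 * 14 * 13 * 12 * 11 * 10 * 9 * 8 * 7 * 6 * prod(5)
= 15 * 14 * 13 * 12 * 11 * 10 * 9 * 8 * 7 * 6 * 5 * prod(4)
= 15 * 14 * 13 * 12 * 11 * 10 * 9 * 8 * 7 * 6 * 5 * 4 * prod(3)
= 15 * 14 * 13 * 12 * 11 * 10 * 9 * 8 * 7 * 6 * 5 * 4 * 3 * prod(2)
= 15 * 14 * 13 * 12 * 11 * 10 * 9 * 8 * 7 * 6 * 5 * 4 * 3 * 2 * prod(1)
= 15 * 14 * 13 * 12 * 11 * 10 * 9 * 8 * 7 * 6 * 5 * 4 * 3 * 2 * 1
= 1307674368000

1307674368000


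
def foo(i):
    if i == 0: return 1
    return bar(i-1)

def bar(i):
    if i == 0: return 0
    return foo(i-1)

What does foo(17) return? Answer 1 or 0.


foo(17) = bar(16)
bar(16) = foo(15)
foo(15) = bar(14)
bar(14) = foo(13)
foo(13) = bar(12)
bar(12) = foo(11)
foo(11) = bar(10)
bar(10) = foo(9)
foo(9) = bar(8)
bar(8) = foo(7)
foo(7) = bar(6)
bar(6) = foo(5)
foo(5) = bar(4)
bar(4) = foo(3)
foo(3) = bar(2)
bar(2) = foo(1)
foo(1) = bar(0)
bar(0) = 0  (base case)
Result: 0

0


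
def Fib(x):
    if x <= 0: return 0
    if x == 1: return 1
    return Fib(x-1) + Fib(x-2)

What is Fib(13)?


Computing Fib(13) bottom-up:
Fib(0) = 0
Fib(1) = 1
Fib(2) = Fib(1) + Fib(0) = 1 + 0 = 1
Fib(3) = Fib(2) + Fib(1) = 1 + 1 = 2
Fib(4) = Fib(3) + Fib(2) = 2 + 1 = 3
Fib(5) = Fib(4) + Fib(3) = 3 + 2 = 5
Fib(6) = Fib(5) + Fib(4) = 5 + 3 = 8
Fib(7) = Fib(6) + Fib(5) = 8 + 5 = 13
Fib(8) = Fib(7) + Fib(6) = 13 + 8 = 21
Fib(9) = Fib(8) + Fib(7) = 21 + 13 = 34
Fib(10) = Fib(9) + Fib(8) = 34 + 21 = 55
Fib(11) = Fib(10) + Fib(9) = 55 + 34 = 89
Fib(12) = Fib(11) + Fib(10) = 89 + 55 = 144
Fib(13) = Fib(12) + Fib(11) = 144 + 89 = 233

233


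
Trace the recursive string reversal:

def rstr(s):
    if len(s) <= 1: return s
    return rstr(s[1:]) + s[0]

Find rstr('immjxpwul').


rstr('immjxpwul') = rstr('mmjxpwul') + 'i'
rstr('mmjxpwul') = rstr('mjxpwul') + 'm'
rstr('mjxpwul') = rstr('jxpwul') + 'm'
rstr('jxpwul') = rstr('xpwul') + 'j'
rstr('xpwul') = rstr('pwul') + 'x'
rstr('pwul') = rstr('wul') + 'p'
rstr('wul') = rstr('ul') + 'w'
rstr('ul') = rstr('l') + 'u'
rstr('l') = 'l'  (base case)
Concatenating: 'l' + 'u' + 'w' + 'p' + 'x' + 'j' + 'm' + 'm' + 'i' = 'luwpxjmmi'

luwpxjmmi


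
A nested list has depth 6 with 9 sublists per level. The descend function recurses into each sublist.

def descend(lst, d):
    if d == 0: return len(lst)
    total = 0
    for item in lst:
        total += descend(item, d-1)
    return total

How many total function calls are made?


At depth 0 (root): 1 call
At depth 1: each of 1 parents calls descend on 9 children = 9 calls
At depth 2: each of 9 parents calls descend on 9 children = 81 calls
At depth 3: each of 81 parents calls descend on 9 children = 729 calls
At depth 4: each of 729 parents calls descend on 9 children = 6561 calls
At depth 5: each of 6561 parents calls descend on 9 children = 59049 calls
At depth 6: each of 59049 parents calls descend on 9 children = 531441 calls
Total: 1 + 9 + 81 + 729 + 6561 + 59049 + 531441 = 597871

597871


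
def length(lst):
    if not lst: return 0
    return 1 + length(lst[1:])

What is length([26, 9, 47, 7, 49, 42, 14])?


length([26, 9, 47, 7, 49, 42, 14]) = 1 + length([9, 47, 7, 49, 42, 14])
length([9, 47, 7, 49, 42, 14]) = 1 + length([47, 7, 49, 42, 14])
length([47, 7, 49, 42, 14]) = 1 + length([7, 49, 42, 14])
length([7, 49, 42, 14]) = 1 + length([49, 42, 14])
length([49, 42, 14]) = 1 + length([42, 14])
length([42, 14]) = 1 + length([14])
length([14]) = 1 + length([])
length([]) = 0  (base case)
Unwinding: 1 + 1 + 1 + 1 + 1 + 1 + 1 + 0 = 7

7


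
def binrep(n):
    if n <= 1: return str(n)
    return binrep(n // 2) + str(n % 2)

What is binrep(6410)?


binrep(6410) = binrep(3205) + '0'
binrep(3205) = binrep(1602) + '1'
binrep(1602) = binrep(801) + '0'
binrep(801) = binrep(400) + '1'
binrep(400) = binrep(200) + '0'
binrep(200) = binrep(100) + '0'
binrep(100) = binrep(50) + '0'
binrep(50) = binrep(25) + '0'
binrep(25) = binrep(12) + '1'
binrep(12) = binrep(6) + '0'
binrep(6) = binrep(3) + '0'
binrep(3) = binrep(1) + '1'
binrep(1) = '1'  (base case)
Concatenating: '1' + '1' + '0' + '0' + '1' + '0' + '0' + '0' + '0' + '1' + '0' + '1' + '0' = '1100100001010'

1100100001010


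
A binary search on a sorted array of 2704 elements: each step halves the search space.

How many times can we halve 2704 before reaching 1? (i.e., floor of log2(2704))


2704 / 2 = 1352
1352 / 2 = 676
676 / 2 = 338
338 / 2 = 169
169 / 2 = 84
84 / 2 = 42
42 / 2 = 21
21 / 2 = 10
10 / 2 = 5
5 / 2 = 2
2 / 2 = 1
Reached 1 after 11 halvings

11


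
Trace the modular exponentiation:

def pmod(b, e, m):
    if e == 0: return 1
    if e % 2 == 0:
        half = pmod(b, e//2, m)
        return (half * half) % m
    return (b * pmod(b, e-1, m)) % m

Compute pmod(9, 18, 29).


pmod(9, 18, 29): e is even, compute pmod(9, 9, 29)
  pmod(9, 9, 29): e is odd, compute pmod(9, 8, 29)
    pmod(9, 8, 29): e is even, compute pmod(9, 4, 29)
      pmod(9, 4, 29): e is even, compute pmod(9, 2, 29)
        pmod(9, 2, 29): e is even, compute pmod(9, 1, 29)
          pmod(9, 1, 29): e is odd, compute pmod(9, 0, 29)
          pmod(9, 0, 29) = 1
          (9 * 1) % 29 = 9
        half=9, (9*9) % 29 = 23
      half=23, (23*23) % 29 = 7
    half=7, (7*7) % 29 = 20
  (9 * 20) % 29 = 6
half=6, (6*6) % 29 = 7

7


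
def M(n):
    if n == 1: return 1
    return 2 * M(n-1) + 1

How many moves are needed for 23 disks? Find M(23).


M(23) = 2 * M(22) + 1
M(22) = 2 * M(21) + 1
M(21) = 2 * M(20) + 1
M(20) = 2 * M(19) + 1
M(19) = 2 * M(18) + 1
M(18) = 2 * M(17) + 1
M(17) = 2 * M(16) + 1
M(16) = 2 * M(15) + 1
M(15) = 2 * M(14) + 1
M(14) = 2 * M(13) + 1
M(13) = 2 * M(12) + 1
M(12) = 2 * M(11) + 1
M(11) = 2 * M(10) + 1
M(10) = 2 * M(9) + 1
M(9) = 2 * M(8) + 1
M(8) = 2 * M(7) + 1
M(7) = 2 * M(6) + 1
M(6) = 2 * M(5) + 1
M(5) = 2 * M(4) + 1
M(4) = 2 * M(3) + 1
M(3) = 2 * M(2) + 1
M(2) = 2 * M(1) + 1
M(1) = 1  (base case)
M(2) = 2 * 1 + 1 = 3
M(3) = 2 * 3 + 1 = 7
M(4) = 2 * 7 + 1 = 15
M(5) = 2 * 15 + 1 = 31
M(6) = 2 * 31 + 1 = 63
M(7) = 2 * 63 + 1 = 127
M(8) = 2 * 127 + 1 = 255
M(9) = 2 * 255 + 1 = 511
M(10) = 2 * 511 + 1 = 1023
M(11) = 2 * 1023 + 1 = 2047
M(12) = 2 * 2047 + 1 = 4095
M(13) = 2 * 4095 + 1 = 8191
M(14) = 2 * 8191 + 1 = 16383
M(15) = 2 * 16383 + 1 = 32767
M(16) = 2 * 32767 + 1 = 65535
M(17) = 2 * 65535 + 1 = 131071
M(18) = 2 * 131071 + 1 = 262143
M(19) = 2 * 262143 + 1 = 524287
M(20) = 2 * 524287 + 1 = 1048575
M(21) = 2 * 1048575 + 1 = 2097151
M(22) = 2 * 2097151 + 1 = 4194303
M(23) = 2 * 4194303 + 1 = 8388607

8388607


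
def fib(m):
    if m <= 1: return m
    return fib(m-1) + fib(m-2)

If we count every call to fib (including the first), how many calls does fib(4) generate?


Let C(n) = total calls for fib(n)
C(0) = 1, C(1) = 1
C(2) = 1 + C(1) + C(0) = 1 + 1 + 1 = 3
C(3) = 1 + C(2) + C(1) = 1 + 3 + 1 = 5
C(4) = 1 + C(3) + C(2) = 1 + 5 + 3 = 9

9


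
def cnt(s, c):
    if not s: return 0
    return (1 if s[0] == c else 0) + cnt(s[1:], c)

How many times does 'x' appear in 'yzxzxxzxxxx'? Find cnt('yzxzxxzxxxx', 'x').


s[0]='y' != 'x' -> 0
s[0]='z' != 'x' -> 0
s[0]='x' == 'x' -> 1
s[0]='z' != 'x' -> 0
s[0]='x' == 'x' -> 1
s[0]='x' == 'x' -> 1
s[0]='z' != 'x' -> 0
s[0]='x' == 'x' -> 1
s[0]='x' == 'x' -> 1
s[0]='x' == 'x' -> 1
s[0]='x' == 'x' -> 1
Sum: 0 + 0 + 1 + 0 + 1 + 1 + 0 + 1 + 1 + 1 + 1 = 7

7


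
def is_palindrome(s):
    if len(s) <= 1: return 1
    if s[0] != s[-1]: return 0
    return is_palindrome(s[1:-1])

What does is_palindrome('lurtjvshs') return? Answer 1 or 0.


is_palindrome('lurtjvshs'): s[0]='l' != s[-1]='s' -> return 0
Result: 0 (not a palindrome)

0


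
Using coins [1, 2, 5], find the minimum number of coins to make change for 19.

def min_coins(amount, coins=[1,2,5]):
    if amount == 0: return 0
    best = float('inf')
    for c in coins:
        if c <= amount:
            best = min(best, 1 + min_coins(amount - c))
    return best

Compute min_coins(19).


Building up with DP:
min_coins(0) = 0
min_coins(1) = min(1+min_coins(0)=1+0=1) = 1
min_coins(2) = min(1+min_coins(1)=1+1=2, 1+min_coins(0)=1+0=1) = 1
min_coins(3) = min(1+min_coins(2)=1+1=2, 1+min_coins(1)=1+1=2) = 2
min_coins(4) = min(1+min_coins(3)=1+2=3, 1+min_coins(2)=1+1=2) = 2
min_coins(5) = min(1+min_coins(4)=1+2=3, 1+min_coins(3)=1+2=3, 1+min_coins(0)=1+0=1) = 1
min_coins(6) = min(1+min_coins(5)=1+1=2, 1+min_coins(4)=1+2=3, 1+min_coins(1)=1+1=2) = 2
min_coins(7) = min(1+min_coins(6)=1+2=3, 1+min_coins(5)=1+1=2, 1+min_coins(2)=1+1=2) = 2
min_coins(8) = min(1+min_coins(7)=1+2=3, 1+min_coins(6)=1+2=3, 1+min_coins(3)=1+2=3) = 3
min_coins(9) = min(1+min_coins(8)=1+3=4, 1+min_coins(7)=1+2=3, 1+min_coins(4)=1+2=3) = 3
min_coins(10) = min(1+min_coins(9)=1+3=4, 1+min_coins(8)=1+3=4, 1+min_coins(5)=1+1=2) = 2
min_coins(11) = min(1+min_coins(10)=1+2=3, 1+min_coins(9)=1+3=4, 1+min_coins(6)=1+2=3) = 3
min_coins(12) = min(1+min_coins(11)=1+3=4, 1+min_coins(10)=1+2=3, 1+min_coins(7)=1+2=3) = 3
min_coins(13) = min(1+min_coins(12)=1+3=4, 1+min_coins(11)=1+3=4, 1+min_coins(8)=1+3=4) = 4
min_coins(14) = min(1+min_coins(13)=1+4=5, 1+min_coins(12)=1+3=4, 1+min_coins(9)=1+3=4) = 4
min_coins(15) = min(1+min_coins(14)=1+4=5, 1+min_coins(13)=1+4=5, 1+min_coins(10)=1+2=3) = 3
min_coins(16) = min(1+min_coins(15)=1+3=4, 1+min_coins(14)=1+4=5, 1+min_coins(11)=1+3=4) = 4
min_coins(17) = min(1+min_coins(16)=1+4=5, 1+min_coins(15)=1+3=4, 1+min_coins(12)=1+3=4) = 4
min_coins(18) = min(1+min_coins(17)=1+4=5, 1+min_coins(16)=1+4=5, 1+min_coins(13)=1+4=5) = 5
min_coins(19) = min(1+min_coins(18)=1+5=6, 1+min_coins(17)=1+4=5, 1+min_coins(14)=1+4=5) = 5

5


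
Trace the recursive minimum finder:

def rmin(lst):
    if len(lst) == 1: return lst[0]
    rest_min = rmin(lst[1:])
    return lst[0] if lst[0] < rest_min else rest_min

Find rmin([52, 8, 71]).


rmin([52, 8, 71]): compare 52 with rmin([8, 71])
rmin([8, 71]): compare 8 with rmin([71])
rmin([71]) = 71  (base case)
Compare 8 with 71 -> 8
Compare 52 with 8 -> 8

8


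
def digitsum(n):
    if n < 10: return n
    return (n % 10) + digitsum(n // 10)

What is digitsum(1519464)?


digitsum(1519464) = 4 + digitsum(151946)
digitsum(151946) = 6 + digitsum(15194)
digitsum(15194) = 4 + digitsum(1519)
digitsum(1519) = 9 + digitsum(151)
digitsum(151) = 1 + digitsum(15)
digitsum(15) = 5 + digitsum(1)
digitsum(1) = 1  (base case)
Total: 4 + 6 + 4 + 9 + 1 + 5 + 1 = 30

30


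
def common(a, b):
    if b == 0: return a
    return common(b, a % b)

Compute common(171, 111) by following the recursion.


common(171, 111) = common(111, 60)
common(111, 60) = common(60, 51)
common(60, 51) = common(51, 9)
common(51, 9) = common(9, 6)
common(9, 6) = common(6, 3)
common(6, 3) = common(3, 0)
common(3, 0) = 3  (base case)

3


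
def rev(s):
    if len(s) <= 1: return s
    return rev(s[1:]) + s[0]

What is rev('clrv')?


rev('clrv') = rev('lrv') + 'c'
rev('lrv') = rev('rv') + 'l'
rev('rv') = rev('v') + 'r'
rev('v') = 'v'  (base case)
Concatenating: 'v' + 'r' + 'l' + 'c' = 'vrlc'

vrlc


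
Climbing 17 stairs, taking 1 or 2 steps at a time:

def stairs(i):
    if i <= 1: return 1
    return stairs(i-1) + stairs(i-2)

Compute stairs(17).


Building up from base cases:
stairs(0) = 1
stairs(1) = 1
stairs(2) = stairs(1) + stairs(0) = 1 + 1 = 2
stairs(3) = stairs(2) + stairs(1) = 2 + 1 = 3
stairs(4) = stairs(3) + stairs(2) = 3 + 2 = 5
stairs(5) = stairs(4) + stairs(3) = 5 + 3 = 8
stairs(6) = stairs(5) + stairs(4) = 8 + 5 = 13
stairs(7) = stairs(6) + stairs(5) = 13 + 8 = 21
stairs(8) = stairs(7) + stairs(6) = 21 + 13 = 34
stairs(9) = stairs(8) + stairs(7) = 34 + 21 = 55
stairs(10) = stairs(9) + stairs(8) = 55 + 34 = 89
stairs(11) = stairs(10) + stairs(9) = 89 + 55 = 144
stairs(12) = stairs(11) + stairs(10) = 144 + 89 = 233
stairs(13) = stairs(12) + stairs(11) = 233 + 144 = 377
stairs(14) = stairs(13) + stairs(12) = 377 + 233 = 610
stairs(15) = stairs(14) + stairs(13) = 610 + 377 = 987
stairs(16) = stairs(15) + stairs(14) = 987 + 610 = 1597
stairs(17) = stairs(16) + stairs(15) = 1597 + 987 = 2584

2584


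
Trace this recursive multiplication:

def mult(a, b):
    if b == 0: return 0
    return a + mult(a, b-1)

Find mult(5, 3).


mult(5, 3) = 5 + mult(5, 2)
mult(5, 2) = 5 + mult(5, 1)
mult(5, 1) = 5 + mult(5, 0)
mult(5, 0) = 0  (base case)
Total: 5 + 5 + 5 + 0 = 15

15


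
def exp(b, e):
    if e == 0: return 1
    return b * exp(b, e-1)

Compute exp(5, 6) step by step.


exp(5, 6)
= 5 * exp(5, 5)
= 5 * 5 * exp(5, 4)
= 5 * 5 * 5 * exp(5, 3)
= 5 * 5 * 5 * 5 * exp(5, 2)
= 5 * 5 * 5 * 5 * 5 * exp(5, 1)
= 5 * 5 * 5 * 5 * 5 * 5 * exp(5, 0)
= 5 * 5 * 5 * 5 * 5 * 5 * 1
= 15625

15625


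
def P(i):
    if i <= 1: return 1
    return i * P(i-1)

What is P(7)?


P(7)
= 7 * P(6)
= 7 * 6 * P(5)
= 7 * 6 * 5 * P(4)
= 7 * 6 * 5 * 4 * P(3)
= 7 * 6 * 5 * 4 * 3 * P(2)
= 7 * 6 * 5 * 4 * 3 * 2 * P(1)
= 7 * 6 * 5 * 4 * 3 * 2 * 1
= 5040

5040


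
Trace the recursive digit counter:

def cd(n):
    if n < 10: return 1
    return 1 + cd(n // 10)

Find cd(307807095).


cd(307807095) = 1 + cd(30780709)
cd(30780709) = 1 + cd(3078070)
cd(3078070) = 1 + cd(307807)
cd(307807) = 1 + cd(30780)
cd(30780) = 1 + cd(3078)
cd(3078) = 1 + cd(307)
cd(307) = 1 + cd(30)
cd(30) = 1 + cd(3)
cd(3) = 1  (base case: 3 < 10)
Unwinding: 1 + 1 + 1 + 1 + 1 + 1 + 1 + 1 + 1 = 9

9


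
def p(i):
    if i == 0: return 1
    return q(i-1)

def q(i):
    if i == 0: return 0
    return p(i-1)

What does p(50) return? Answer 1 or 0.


p(50) = q(49)
q(49) = p(48)
p(48) = q(47)
q(47) = p(46)
p(46) = q(45)
q(45) = p(44)
p(44) = q(43)
q(43) = p(42)
p(42) = q(41)
q(41) = p(40)
p(40) = q(39)
q(39) = p(38)
p(38) = q(37)
q(37) = p(36)
p(36) = q(35)
q(35) = p(34)
p(34) = q(33)
q(33) = p(32)
p(32) = q(31)
q(31) = p(30)
p(30) = q(29)
q(29) = p(28)
p(28) = q(27)
q(27) = p(26)
p(26) = q(25)
q(25) = p(24)
p(24) = q(23)
q(23) = p(22)
p(22) = q(21)
q(21) = p(20)
p(20) = q(19)
q(19) = p(18)
p(18) = q(17)
q(17) = p(16)
p(16) = q(15)
q(15) = p(14)
p(14) = q(13)
q(13) = p(12)
p(12) = q(11)
q(11) = p(10)
p(10) = q(9)
q(9) = p(8)
p(8) = q(7)
q(7) = p(6)
p(6) = q(5)
q(5) = p(4)
p(4) = q(3)
q(3) = p(2)
p(2) = q(1)
q(1) = p(0)
p(0) = 1  (base case)
Result: 1

1


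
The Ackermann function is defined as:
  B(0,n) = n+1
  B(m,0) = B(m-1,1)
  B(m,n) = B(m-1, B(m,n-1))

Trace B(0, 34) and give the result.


B(0, 34) = 35
Result: B(0, 34) = 35

35


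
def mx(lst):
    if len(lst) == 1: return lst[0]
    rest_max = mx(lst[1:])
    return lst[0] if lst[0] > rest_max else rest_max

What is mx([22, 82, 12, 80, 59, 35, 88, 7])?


mx([22, 82, 12, 80, 59, 35, 88, 7]): compare 22 with mx([82, 12, 80, 59, 35, 88, 7])
mx([82, 12, 80, 59, 35, 88, 7]): compare 82 with mx([12, 80, 59, 35, 88, 7])
mx([12, 80, 59, 35, 88, 7]): compare 12 with mx([80, 59, 35, 88, 7])
mx([80, 59, 35, 88, 7]): compare 80 with mx([59, 35, 88, 7])
mx([59, 35, 88, 7]): compare 59 with mx([35, 88, 7])
mx([35, 88, 7]): compare 35 with mx([88, 7])
mx([88, 7]): compare 88 with mx([7])
mx([7]) = 7  (base case)
Compare 88 with 7 -> 88
Compare 35 with 88 -> 88
Compare 59 with 88 -> 88
Compare 80 with 88 -> 88
Compare 12 with 88 -> 88
Compare 82 with 88 -> 88
Compare 22 with 88 -> 88

88


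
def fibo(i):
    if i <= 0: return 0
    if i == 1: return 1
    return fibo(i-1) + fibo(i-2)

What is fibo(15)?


Computing fibo(15) bottom-up:
fibo(0) = 0
fibo(1) = 1
fibo(2) = fibo(1) + fibo(0) = 1 + 0 = 1
fibo(3) = fibo(2) + fibo(1) = 1 + 1 = 2
fibo(4) = fibo(3) + fibo(2) = 2 + 1 = 3
fibo(5) = fibo(4) + fibo(3) = 3 + 2 = 5
fibo(6) = fibo(5) + fibo(4) = 5 + 3 = 8
fibo(7) = fibo(6) + fibo(5) = 8 + 5 = 13
fibo(8) = fibo(7) + fibo(6) = 13 + 8 = 21
fibo(9) = fibo(8) + fibo(7) = 21 + 13 = 34
fibo(10) = fibo(9) + fibo(8) = 34 + 21 = 55
fibo(11) = fibo(10) + fibo(9) = 55 + 34 = 89
fibo(12) = fibo(11) + fibo(10) = 89 + 55 = 144
fibo(13) = fibo(12) + fibo(11) = 144 + 89 = 233
fibo(14) = fibo(13) + fibo(12) = 233 + 144 = 377
fibo(15) = fibo(14) + fibo(13) = 377 + 233 = 610

610


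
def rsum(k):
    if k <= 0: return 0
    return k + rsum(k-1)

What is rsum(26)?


rsum(26)
= 26 + 25 + 24 + 23 + 22 + 21 + 20 + 19 + 18 + 17 + 16 + 15 + 14 + 13 + 12 + 11 + 10 + 9 + 8 + 7 + 6 + 5 + 4 + 3 + 2 + 1 + rsum(0)
= 26 + 25 + 24 + 23 + 22 + 21 + 20 + 19 + 18 + 17 + 16 + 15 + 14 + 13 + 12 + 11 + 10 + 9 + 8 + 7 + 6 + 5 + 4 + 3 + 2 + 1 + 0
= 351

351


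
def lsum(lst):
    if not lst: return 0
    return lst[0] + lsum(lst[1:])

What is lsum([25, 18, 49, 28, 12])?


lsum([25, 18, 49, 28, 12]) = 25 + lsum([18, 49, 28, 12])
lsum([18, 49, 28, 12]) = 18 + lsum([49, 28, 12])
lsum([49, 28, 12]) = 49 + lsum([28, 12])
lsum([28, 12]) = 28 + lsum([12])
lsum([12]) = 12 + lsum([])
lsum([]) = 0  (base case)
Total: 25 + 18 + 49 + 28 + 12 + 0 = 132

132


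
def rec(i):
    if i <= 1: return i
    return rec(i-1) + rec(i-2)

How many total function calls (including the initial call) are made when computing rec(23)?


Let C(n) = total calls for rec(n)
C(0) = 1, C(1) = 1
C(2) = 1 + C(1) + C(0) = 1 + 1 + 1 = 3
C(3) = 1 + C(2) + C(1) = 1 + 3 + 1 = 5
C(4) = 1 + C(3) + C(2) = 1 + 5 + 3 = 9
C(5) = 1 + C(4) + C(3) = 1 + 9 + 5 = 15
C(6) = 1 + C(5) + C(4) = 1 + 15 + 9 = 25
C(7) = 1 + C(6) + C(5) = 1 + 25 + 15 = 41
C(8) = 1 + C(7) + C(6) = 1 + 41 + 25 = 67
C(9) = 1 + C(8) + C(7) = 1 + 67 + 41 = 109
C(10) = 1 + C(9) + C(8) = 1 + 109 + 67 = 177
C(11) = 1 + C(10) + C(9) = 1 + 177 + 109 = 287
C(12) = 1 + C(11) + C(10) = 1 + 287 + 177 = 465
C(13) = 1 + C(12) + C(11) = 1 + 465 + 287 = 753
C(14) = 1 + C(13) + C(12) = 1 + 753 + 465 = 1219
C(15) = 1 + C(14) + C(13) = 1 + 1219 + 753 = 1973
C(16) = 1 + C(15) + C(14) = 1 + 1973 + 1219 = 3193
C(17) = 1 + C(16) + C(15) = 1 + 3193 + 1973 = 5167
C(18) = 1 + C(17) + C(16) = 1 + 5167 + 3193 = 8361
C(19) = 1 + C(18) + C(17) = 1 + 8361 + 5167 = 13529
C(20) = 1 + C(19) + C(18) = 1 + 13529 + 8361 = 21891
C(21) = 1 + C(20) + C(19) = 1 + 21891 + 13529 = 35421
C(22) = 1 + C(21) + C(20) = 1 + 35421 + 21891 = 57313
C(23) = 1 + C(22) + C(21) = 1 + 57313 + 35421 = 92735

92735


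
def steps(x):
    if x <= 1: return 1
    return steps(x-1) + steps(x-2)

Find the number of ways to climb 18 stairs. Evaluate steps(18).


Building up from base cases:
steps(0) = 1
steps(1) = 1
steps(2) = steps(1) + steps(0) = 1 + 1 = 2
steps(3) = steps(2) + steps(1) = 2 + 1 = 3
steps(4) = steps(3) + steps(2) = 3 + 2 = 5
steps(5) = steps(4) + steps(3) = 5 + 3 = 8
steps(6) = steps(5) + steps(4) = 8 + 5 = 13
steps(7) = steps(6) + steps(5) = 13 + 8 = 21
steps(8) = steps(7) + steps(6) = 21 + 13 = 34
steps(9) = steps(8) + steps(7) = 34 + 21 = 55
steps(10) = steps(9) + steps(8) = 55 + 34 = 89
steps(11) = steps(10) + steps(9) = 89 + 55 = 144
steps(12) = steps(11) + steps(10) = 144 + 89 = 233
steps(13) = steps(12) + steps(11) = 233 + 144 = 377
steps(14) = steps(13) + steps(12) = 377 + 233 = 610
steps(15) = steps(14) + steps(13) = 610 + 377 = 987
steps(16) = steps(15) + steps(14) = 987 + 610 = 1597
steps(17) = steps(16) + steps(15) = 1597 + 987 = 2584
steps(18) = steps(17) + steps(16) = 2584 + 1597 = 4181

4181
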